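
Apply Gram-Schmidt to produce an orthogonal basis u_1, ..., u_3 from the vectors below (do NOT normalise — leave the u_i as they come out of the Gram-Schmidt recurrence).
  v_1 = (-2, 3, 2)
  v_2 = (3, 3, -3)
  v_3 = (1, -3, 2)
Orthogonal basis:
  u_1 = (-2, 3, 2)
  u_2 = (45/17, 60/17, -45/17)
  u_3 = (3/2, 0, 3/2)

Apply the Gram-Schmidt recurrence
  u_1 = v_1
  u_i = v_i − Σ_{j<i} ((v_i · u_j) / (u_j · u_j)) · u_j.

Step by step this gives:
  u_1 = (-2, 3, 2)
  u_2 = (45/17, 60/17, -45/17)
  u_3 = (3/2, 0, 3/2)

Orthogonality check:
  u_2 · u_1 = 0 (should be 0)
  u_3 · u_1 = 0 (should be 0)
  u_3 · u_2 = 0 (should be 0)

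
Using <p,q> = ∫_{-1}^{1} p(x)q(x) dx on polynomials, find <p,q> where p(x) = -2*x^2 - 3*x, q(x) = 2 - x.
<p,q> = -2/3

Expand the product: p(x)·q(x) = 2*x^3 - x^2 - 6*x.
∫_{-1}^{1} of each monomial x^k gives [2/(k+1) if k even, 0 if k odd]. Integrating term-by-term (or equivalently evaluating the antiderivative F(x) = x^4/2 - x^3/3 - 3*x^2 at the endpoints):
  F(1) − F(−1) = -17/6 − (-13/6) = -2/3.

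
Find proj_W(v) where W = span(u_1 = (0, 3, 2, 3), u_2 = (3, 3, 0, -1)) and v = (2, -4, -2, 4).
proj_W(v) = (-294/191, -318/191, -16/191, 74/191)

Set up U = [u_1 | ... | u_2] ∈ R^(4×2). The projector onto W = col(U) is P = U (U^T U)^(-1) U^T.
Compute U^T U =
  [22, 6]
  [6, 19],
and U^T v = (-4, -10).
Solve U^T U · c = U^T v for the coefficients: c = (-8/191, -98/191). The projection is proj_W(v) = U c.
Check: (v - proj_W(v)) · u_1 = 0  (should be 0).
Check: (v - proj_W(v)) · u_2 = 0  (should be 0).
Result: proj_W(v) = (-294/191, -318/191, -16/191, 74/191).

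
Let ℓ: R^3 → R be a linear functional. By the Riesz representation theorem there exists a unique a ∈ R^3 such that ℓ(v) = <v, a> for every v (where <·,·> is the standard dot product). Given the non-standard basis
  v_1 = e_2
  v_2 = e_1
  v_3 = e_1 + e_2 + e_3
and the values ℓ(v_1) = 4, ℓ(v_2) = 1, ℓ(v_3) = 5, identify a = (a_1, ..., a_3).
a = (1, 4, 0)

Write a = (a_1, ..., a_3) in the standard basis. For each basis vector v_i, ℓ(v_i) = <v_i, a> is a linear equation in the a_j's. Collect the n equations into a matrix system V a = ℓ, where row i of V is v_i (expressed in the standard basis). Since V is invertible (lower-triangular with 1s on the diagonal, up to permutation), solve by back-substitution:
  V =
[[0, 1, 0],
 [1, 0, 0],
 [1, 1, 1]]
  V a = (4, 1, 5)
Solving gives a = (1, 4, 0).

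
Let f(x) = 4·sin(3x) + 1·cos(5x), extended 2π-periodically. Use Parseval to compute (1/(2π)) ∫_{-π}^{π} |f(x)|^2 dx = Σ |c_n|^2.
Σ |c_n|^2 = 17/2

Expand |f|^2 and use orthogonality of {sin(nx), cos(mx)} on [-π, π]:
  ∫_{-π}^{π} sin(nx)^2 dx = π, ∫ cos(mx)^2 dx = π, and cross terms integrate to 0.
So ∫_{-π}^{π} f(x)^2 dx = 4^2 · π + 1^2 · π = (16 + 1)π.
Divide by 2π: (16 + 1)/2 = 17/2.
By Parseval, this equals Σ |c_n|^2.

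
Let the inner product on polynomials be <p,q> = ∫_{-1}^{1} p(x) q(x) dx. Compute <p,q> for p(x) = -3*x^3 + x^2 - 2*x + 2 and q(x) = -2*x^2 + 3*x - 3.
<p,q> = -376/15

Expand the product: p(x)·q(x) = 6*x^5 - 11*x^4 + 16*x^3 - 13*x^2 + 12*x - 6.
∫_{-1}^{1} of each monomial x^k gives [2/(k+1) if k even, 0 if k odd]. Integrating term-by-term (or equivalently evaluating the antiderivative F(x) = x^6 - 11*x^5/5 + 4*x^4 - 13*x^3/3 + 6*x^2 - 6*x at the endpoints):
  F(1) − F(−1) = -23/15 − (353/15) = -376/15.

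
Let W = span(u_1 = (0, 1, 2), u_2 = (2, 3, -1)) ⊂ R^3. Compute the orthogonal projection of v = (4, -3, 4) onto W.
proj_W(v) = (-20/23, -5/23, 60/23)

Set up U = [u_1 | ... | u_2] ∈ R^(3×2). The projector onto W = col(U) is P = U (U^T U)^(-1) U^T.
Compute U^T U =
  [5, 1]
  [1, 14],
and U^T v = (5, -5).
Solve U^T U · c = U^T v for the coefficients: c = (25/23, -10/23). The projection is proj_W(v) = U c.
Check: (v - proj_W(v)) · u_1 = 0  (should be 0).
Check: (v - proj_W(v)) · u_2 = 0  (should be 0).
Result: proj_W(v) = (-20/23, -5/23, 60/23).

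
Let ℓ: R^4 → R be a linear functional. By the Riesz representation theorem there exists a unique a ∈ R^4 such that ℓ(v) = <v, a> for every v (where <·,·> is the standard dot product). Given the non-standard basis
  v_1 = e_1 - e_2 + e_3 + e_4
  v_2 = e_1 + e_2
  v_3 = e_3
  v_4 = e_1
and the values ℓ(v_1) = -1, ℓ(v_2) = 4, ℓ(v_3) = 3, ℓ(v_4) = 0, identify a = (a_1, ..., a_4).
a = (0, 4, 3, 0)

Write a = (a_1, ..., a_4) in the standard basis. For each basis vector v_i, ℓ(v_i) = <v_i, a> is a linear equation in the a_j's. Collect the n equations into a matrix system V a = ℓ, where row i of V is v_i (expressed in the standard basis). Since V is invertible (lower-triangular with 1s on the diagonal, up to permutation), solve by back-substitution:
  V =
[[1, -1, 1, 1],
 [1, 1, 0, 0],
 [0, 0, 1, 0],
 [1, 0, 0, 0]]
  V a = (-1, 4, 3, 0)
Solving gives a = (0, 4, 3, 0).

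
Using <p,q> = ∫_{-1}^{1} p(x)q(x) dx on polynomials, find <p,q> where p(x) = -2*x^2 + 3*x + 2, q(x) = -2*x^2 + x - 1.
<p,q> = -26/15

Expand the product: p(x)·q(x) = 4*x^4 - 8*x^3 + x^2 - x - 2.
∫_{-1}^{1} of each monomial x^k gives [2/(k+1) if k even, 0 if k odd]. Integrating term-by-term (or equivalently evaluating the antiderivative F(x) = 4*x^5/5 - 2*x^4 + x^3/3 - x^2/2 - 2*x at the endpoints):
  F(1) − F(−1) = -101/30 − (-49/30) = -26/15.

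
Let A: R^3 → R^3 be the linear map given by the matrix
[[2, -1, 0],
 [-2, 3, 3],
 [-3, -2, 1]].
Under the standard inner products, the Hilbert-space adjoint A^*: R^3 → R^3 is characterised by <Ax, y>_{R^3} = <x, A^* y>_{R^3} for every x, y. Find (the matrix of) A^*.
A^* = A^T =
[[2, -2, -3],
 [-1, 3, -2],
 [0, 3, 1]]

For real matrices with standard dot products, the defining identity <Ax, y> = <x, A^* y> gives (Ax)^T y = x^T (A^*) y, i.e. x^T A^T y = x^T (A^*) y. Since this holds for all x, y, we must have A^* = A^T. Therefore
A^* =
[[2, -2, -3],
 [-1, 3, -2],
 [0, 3, 1]].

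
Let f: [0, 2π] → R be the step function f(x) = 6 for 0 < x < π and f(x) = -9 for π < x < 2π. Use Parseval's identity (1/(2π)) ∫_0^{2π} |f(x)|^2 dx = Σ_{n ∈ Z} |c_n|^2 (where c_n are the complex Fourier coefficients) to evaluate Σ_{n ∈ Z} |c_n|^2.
Σ |c_n|^2 = 117/2

Parseval equates the L^2 energy of f (normalised by 1/(2π)) with the ℓ^2 sum of its Fourier coefficients: (1/(2π)) ∫_0^{2π} |f|^2 = Σ |c_n|^2.
Compute the left side: (1/(2π)) [∫_0^π 6^2 dx + ∫_π^{2π} (-9)^2 dx] = (1/(2π)) · (36π + 81π) = (36 + 81)/2 = 117/2.
So Σ_{n ∈ Z} |c_n|^2 = 117/2.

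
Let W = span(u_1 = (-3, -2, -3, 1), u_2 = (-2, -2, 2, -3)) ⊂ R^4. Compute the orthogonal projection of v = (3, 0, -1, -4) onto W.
proj_W(v) = (219/241, 112/241, 423/241, -260/241)

Set up U = [u_1 | ... | u_2] ∈ R^(4×2). The projector onto W = col(U) is P = U (U^T U)^(-1) U^T.
Compute U^T U =
  [23, 1]
  [1, 21],
and U^T v = (-10, 4).
Solve U^T U · c = U^T v for the coefficients: c = (-107/241, 51/241). The projection is proj_W(v) = U c.
Check: (v - proj_W(v)) · u_1 = 0  (should be 0).
Check: (v - proj_W(v)) · u_2 = 0  (should be 0).
Result: proj_W(v) = (219/241, 112/241, 423/241, -260/241).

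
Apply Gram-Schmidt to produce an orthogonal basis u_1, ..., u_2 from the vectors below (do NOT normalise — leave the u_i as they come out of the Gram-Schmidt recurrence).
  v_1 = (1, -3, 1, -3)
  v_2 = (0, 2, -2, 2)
Orthogonal basis:
  u_1 = (1, -3, 1, -3)
  u_2 = (7/10, -1/10, -13/10, -1/10)

Apply the Gram-Schmidt recurrence
  u_1 = v_1
  u_i = v_i − Σ_{j<i} ((v_i · u_j) / (u_j · u_j)) · u_j.

Step by step this gives:
  u_1 = (1, -3, 1, -3)
  u_2 = (7/10, -1/10, -13/10, -1/10)

Orthogonality check:
  u_2 · u_1 = 0 (should be 0)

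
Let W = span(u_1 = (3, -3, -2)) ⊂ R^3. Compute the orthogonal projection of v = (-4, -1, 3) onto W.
proj_W(v) = (-45/22, 45/22, 15/11)

Set up U = [u_1 | ... | u_1] ∈ R^(3×1). The projector onto W = col(U) is P = U (U^T U)^(-1) U^T.
Compute U^T U =
  [22],
and U^T v = (-15).
Solve U^T U · c = U^T v for the coefficients: c = (-15/22). The projection is proj_W(v) = U c.
Check: (v - proj_W(v)) · u_1 = 0  (should be 0).
Result: proj_W(v) = (-45/22, 45/22, 15/11).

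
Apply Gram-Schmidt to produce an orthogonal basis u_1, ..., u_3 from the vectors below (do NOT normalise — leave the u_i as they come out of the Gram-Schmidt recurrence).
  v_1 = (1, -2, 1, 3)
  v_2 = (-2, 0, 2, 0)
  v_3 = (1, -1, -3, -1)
Orthogonal basis:
  u_1 = (1, -2, 1, 3)
  u_2 = (-2, 0, 2, 0)
  u_3 = (-4/5, -7/5, -4/5, -2/5)

Apply the Gram-Schmidt recurrence
  u_1 = v_1
  u_i = v_i − Σ_{j<i} ((v_i · u_j) / (u_j · u_j)) · u_j.

Step by step this gives:
  u_1 = (1, -2, 1, 3)
  u_2 = (-2, 0, 2, 0)
  u_3 = (-4/5, -7/5, -4/5, -2/5)

Orthogonality check:
  u_2 · u_1 = 0 (should be 0)
  u_3 · u_1 = 0 (should be 0)
  u_3 · u_2 = 0 (should be 0)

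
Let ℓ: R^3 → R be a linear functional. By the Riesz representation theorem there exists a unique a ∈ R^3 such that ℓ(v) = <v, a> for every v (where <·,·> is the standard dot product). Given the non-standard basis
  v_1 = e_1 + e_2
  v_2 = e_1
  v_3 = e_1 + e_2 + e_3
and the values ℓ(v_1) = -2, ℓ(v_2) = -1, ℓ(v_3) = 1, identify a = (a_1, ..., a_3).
a = (-1, -1, 3)

Write a = (a_1, ..., a_3) in the standard basis. For each basis vector v_i, ℓ(v_i) = <v_i, a> is a linear equation in the a_j's. Collect the n equations into a matrix system V a = ℓ, where row i of V is v_i (expressed in the standard basis). Since V is invertible (lower-triangular with 1s on the diagonal, up to permutation), solve by back-substitution:
  V =
[[1, 1, 0],
 [1, 0, 0],
 [1, 1, 1]]
  V a = (-2, -1, 1)
Solving gives a = (-1, -1, 3).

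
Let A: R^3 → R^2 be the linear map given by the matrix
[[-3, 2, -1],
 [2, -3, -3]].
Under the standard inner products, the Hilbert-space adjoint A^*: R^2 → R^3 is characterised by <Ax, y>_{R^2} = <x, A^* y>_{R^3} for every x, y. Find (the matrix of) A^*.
A^* = A^T =
[[-3, 2],
 [2, -3],
 [-1, -3]]

For real matrices with standard dot products, the defining identity <Ax, y> = <x, A^* y> gives (Ax)^T y = x^T (A^*) y, i.e. x^T A^T y = x^T (A^*) y. Since this holds for all x, y, we must have A^* = A^T. Therefore
A^* =
[[-3, 2],
 [2, -3],
 [-1, -3]].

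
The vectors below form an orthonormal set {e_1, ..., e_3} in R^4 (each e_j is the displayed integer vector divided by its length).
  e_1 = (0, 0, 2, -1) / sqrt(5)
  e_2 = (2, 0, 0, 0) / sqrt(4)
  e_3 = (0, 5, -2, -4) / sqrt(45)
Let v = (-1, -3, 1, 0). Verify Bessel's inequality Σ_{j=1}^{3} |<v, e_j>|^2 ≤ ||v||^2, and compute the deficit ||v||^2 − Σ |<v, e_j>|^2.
Σ |<v, e_j>|^2 = 74/9; ||v||^2 = 11; deficit = 25/9

Write each e_j = u_j / sqrt(<u_j, u_j>) where u_j is the displayed integer vector. Then <v, e_j> = <v, u_j> / sqrt(<u_j, u_j>), so |<v, e_j>|^2 = <v, u_j>^2 / <u_j, u_j>.
Coefficients: <v, e_1> = 2/sqrt(5), <v, e_2> = -2/sqrt(4), <v, e_3> = -17/sqrt(45).
Square and sum: Σ |<v, e_j>|^2 = 74/9.
Compute ||v||^2 = v·v = 11.
Deficit = 11 − 74/9 = 25/9 ≥ 0, confirming Bessel's inequality. (The deficit equals ||v − Σ <v,e_j> e_j||^2, the squared distance from v to span{e_j}.)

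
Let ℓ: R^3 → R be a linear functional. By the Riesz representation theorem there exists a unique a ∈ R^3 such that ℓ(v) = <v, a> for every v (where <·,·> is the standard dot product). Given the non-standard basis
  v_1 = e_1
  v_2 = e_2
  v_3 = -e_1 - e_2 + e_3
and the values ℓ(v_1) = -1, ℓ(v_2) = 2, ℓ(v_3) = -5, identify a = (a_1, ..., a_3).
a = (-1, 2, -4)

Write a = (a_1, ..., a_3) in the standard basis. For each basis vector v_i, ℓ(v_i) = <v_i, a> is a linear equation in the a_j's. Collect the n equations into a matrix system V a = ℓ, where row i of V is v_i (expressed in the standard basis). Since V is invertible (lower-triangular with 1s on the diagonal, up to permutation), solve by back-substitution:
  V =
[[1, 0, 0],
 [0, 1, 0],
 [-1, -1, 1]]
  V a = (-1, 2, -5)
Solving gives a = (-1, 2, -4).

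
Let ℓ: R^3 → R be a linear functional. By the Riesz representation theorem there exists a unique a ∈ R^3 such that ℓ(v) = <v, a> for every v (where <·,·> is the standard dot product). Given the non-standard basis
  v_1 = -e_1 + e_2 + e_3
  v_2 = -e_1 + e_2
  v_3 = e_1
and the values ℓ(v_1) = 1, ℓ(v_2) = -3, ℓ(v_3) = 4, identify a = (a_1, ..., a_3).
a = (4, 1, 4)

Write a = (a_1, ..., a_3) in the standard basis. For each basis vector v_i, ℓ(v_i) = <v_i, a> is a linear equation in the a_j's. Collect the n equations into a matrix system V a = ℓ, where row i of V is v_i (expressed in the standard basis). Since V is invertible (lower-triangular with 1s on the diagonal, up to permutation), solve by back-substitution:
  V =
[[-1, 1, 1],
 [-1, 1, 0],
 [1, 0, 0]]
  V a = (1, -3, 4)
Solving gives a = (4, 1, 4).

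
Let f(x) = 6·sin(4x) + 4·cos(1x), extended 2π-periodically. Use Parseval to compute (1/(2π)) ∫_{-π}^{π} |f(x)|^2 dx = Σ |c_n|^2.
Σ |c_n|^2 = 26

Expand |f|^2 and use orthogonality of {sin(nx), cos(mx)} on [-π, π]:
  ∫_{-π}^{π} sin(nx)^2 dx = π, ∫ cos(mx)^2 dx = π, and cross terms integrate to 0.
So ∫_{-π}^{π} f(x)^2 dx = 6^2 · π + 4^2 · π = (36 + 16)π.
Divide by 2π: (36 + 16)/2 = 26.
By Parseval, this equals Σ |c_n|^2.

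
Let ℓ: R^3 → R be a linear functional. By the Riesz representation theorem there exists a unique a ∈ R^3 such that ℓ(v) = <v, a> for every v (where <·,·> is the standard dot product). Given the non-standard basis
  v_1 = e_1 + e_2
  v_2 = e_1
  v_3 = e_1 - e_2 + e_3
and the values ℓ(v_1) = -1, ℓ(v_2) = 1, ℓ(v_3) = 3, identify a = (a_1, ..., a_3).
a = (1, -2, 0)

Write a = (a_1, ..., a_3) in the standard basis. For each basis vector v_i, ℓ(v_i) = <v_i, a> is a linear equation in the a_j's. Collect the n equations into a matrix system V a = ℓ, where row i of V is v_i (expressed in the standard basis). Since V is invertible (lower-triangular with 1s on the diagonal, up to permutation), solve by back-substitution:
  V =
[[1, 1, 0],
 [1, 0, 0],
 [1, -1, 1]]
  V a = (-1, 1, 3)
Solving gives a = (1, -2, 0).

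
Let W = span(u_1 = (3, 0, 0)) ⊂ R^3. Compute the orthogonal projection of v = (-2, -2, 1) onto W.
proj_W(v) = (-2, 0, 0)

Set up U = [u_1 | ... | u_1] ∈ R^(3×1). The projector onto W = col(U) is P = U (U^T U)^(-1) U^T.
Compute U^T U =
  [9],
and U^T v = (-6).
Solve U^T U · c = U^T v for the coefficients: c = (-2/3). The projection is proj_W(v) = U c.
Check: (v - proj_W(v)) · u_1 = 0  (should be 0).
Result: proj_W(v) = (-2, 0, 0).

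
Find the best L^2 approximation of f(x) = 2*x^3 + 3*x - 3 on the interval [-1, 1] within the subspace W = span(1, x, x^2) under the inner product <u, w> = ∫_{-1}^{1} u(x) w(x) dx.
g(x) = 21*x/5 - 3

The best approximation g ∈ W is the orthogonal projection of f onto W. Writing g = a_0 + a_1 x + a_2 x^2, the coefficients solve the normal equations G · a = b where
  G_{ij} = <φ_i, φ_j> and b_i = <f, φ_i>, with φ_0 = 1, φ_1 = x, φ_2 = x^2.
G =
  [2, 0, 2/3]
  [0, 2/3, 0]
  [2/3, 0, 2/5],
b = (-6, 14/5, -2).
Solving gives a_0 = -3, a_1 = 21/5, a_2 = 0, so
  g(x) = 21*x/5 - 3.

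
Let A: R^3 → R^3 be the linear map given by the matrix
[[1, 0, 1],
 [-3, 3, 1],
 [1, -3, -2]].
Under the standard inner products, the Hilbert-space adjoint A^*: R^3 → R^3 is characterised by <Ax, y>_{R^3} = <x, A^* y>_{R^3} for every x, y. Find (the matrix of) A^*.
A^* = A^T =
[[1, -3, 1],
 [0, 3, -3],
 [1, 1, -2]]

For real matrices with standard dot products, the defining identity <Ax, y> = <x, A^* y> gives (Ax)^T y = x^T (A^*) y, i.e. x^T A^T y = x^T (A^*) y. Since this holds for all x, y, we must have A^* = A^T. Therefore
A^* =
[[1, -3, 1],
 [0, 3, -3],
 [1, 1, -2]].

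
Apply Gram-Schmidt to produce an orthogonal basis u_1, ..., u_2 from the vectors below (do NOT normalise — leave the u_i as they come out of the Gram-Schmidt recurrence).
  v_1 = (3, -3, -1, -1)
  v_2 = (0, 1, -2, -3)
Orthogonal basis:
  u_1 = (3, -3, -1, -1)
  u_2 = (-3/10, 13/10, -19/10, -29/10)

Apply the Gram-Schmidt recurrence
  u_1 = v_1
  u_i = v_i − Σ_{j<i} ((v_i · u_j) / (u_j · u_j)) · u_j.

Step by step this gives:
  u_1 = (3, -3, -1, -1)
  u_2 = (-3/10, 13/10, -19/10, -29/10)

Orthogonality check:
  u_2 · u_1 = 0 (should be 0)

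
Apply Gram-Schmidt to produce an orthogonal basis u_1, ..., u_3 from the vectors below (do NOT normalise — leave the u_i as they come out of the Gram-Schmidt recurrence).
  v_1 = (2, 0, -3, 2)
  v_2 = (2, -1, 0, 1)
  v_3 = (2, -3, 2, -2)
Orthogonal basis:
  u_1 = (2, 0, -3, 2)
  u_2 = (22/17, -1, 18/17, 5/17)
  u_3 = (1/3, -7/6, -1, -11/6)

Apply the Gram-Schmidt recurrence
  u_1 = v_1
  u_i = v_i − Σ_{j<i} ((v_i · u_j) / (u_j · u_j)) · u_j.

Step by step this gives:
  u_1 = (2, 0, -3, 2)
  u_2 = (22/17, -1, 18/17, 5/17)
  u_3 = (1/3, -7/6, -1, -11/6)

Orthogonality check:
  u_2 · u_1 = 0 (should be 0)
  u_3 · u_1 = 0 (should be 0)
  u_3 · u_2 = 0 (should be 0)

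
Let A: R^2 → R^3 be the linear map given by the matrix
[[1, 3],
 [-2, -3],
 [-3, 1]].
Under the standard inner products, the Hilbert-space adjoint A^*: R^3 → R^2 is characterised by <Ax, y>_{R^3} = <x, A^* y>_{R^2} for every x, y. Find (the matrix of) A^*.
A^* = A^T =
[[1, -2, -3],
 [3, -3, 1]]

For real matrices with standard dot products, the defining identity <Ax, y> = <x, A^* y> gives (Ax)^T y = x^T (A^*) y, i.e. x^T A^T y = x^T (A^*) y. Since this holds for all x, y, we must have A^* = A^T. Therefore
A^* =
[[1, -2, -3],
 [3, -3, 1]].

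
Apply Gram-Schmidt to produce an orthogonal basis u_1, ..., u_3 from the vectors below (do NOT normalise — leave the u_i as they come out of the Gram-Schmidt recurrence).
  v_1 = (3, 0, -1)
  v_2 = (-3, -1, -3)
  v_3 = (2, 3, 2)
Orthogonal basis:
  u_1 = (3, 0, -1)
  u_2 = (-6/5, -1, -18/5)
  u_3 = (-2/11, 24/11, -6/11)

Apply the Gram-Schmidt recurrence
  u_1 = v_1
  u_i = v_i − Σ_{j<i} ((v_i · u_j) / (u_j · u_j)) · u_j.

Step by step this gives:
  u_1 = (3, 0, -1)
  u_2 = (-6/5, -1, -18/5)
  u_3 = (-2/11, 24/11, -6/11)

Orthogonality check:
  u_2 · u_1 = 0 (should be 0)
  u_3 · u_1 = 0 (should be 0)
  u_3 · u_2 = 0 (should be 0)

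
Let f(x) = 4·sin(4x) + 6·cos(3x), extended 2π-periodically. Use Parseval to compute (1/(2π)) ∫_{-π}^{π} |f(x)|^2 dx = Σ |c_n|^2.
Σ |c_n|^2 = 26

Expand |f|^2 and use orthogonality of {sin(nx), cos(mx)} on [-π, π]:
  ∫_{-π}^{π} sin(nx)^2 dx = π, ∫ cos(mx)^2 dx = π, and cross terms integrate to 0.
So ∫_{-π}^{π} f(x)^2 dx = 4^2 · π + 6^2 · π = (16 + 36)π.
Divide by 2π: (16 + 36)/2 = 26.
By Parseval, this equals Σ |c_n|^2.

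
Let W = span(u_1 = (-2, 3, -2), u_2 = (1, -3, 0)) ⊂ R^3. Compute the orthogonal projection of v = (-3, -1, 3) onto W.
proj_W(v) = (27/49, 9/49, 60/49)

Set up U = [u_1 | ... | u_2] ∈ R^(3×2). The projector onto W = col(U) is P = U (U^T U)^(-1) U^T.
Compute U^T U =
  [17, -11]
  [-11, 10],
and U^T v = (-3, 0).
Solve U^T U · c = U^T v for the coefficients: c = (-30/49, -33/49). The projection is proj_W(v) = U c.
Check: (v - proj_W(v)) · u_1 = 0  (should be 0).
Check: (v - proj_W(v)) · u_2 = 0  (should be 0).
Result: proj_W(v) = (27/49, 9/49, 60/49).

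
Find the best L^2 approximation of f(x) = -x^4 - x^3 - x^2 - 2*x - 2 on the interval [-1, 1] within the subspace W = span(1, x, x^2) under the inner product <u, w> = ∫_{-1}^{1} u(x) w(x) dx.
g(x) = -13*x^2/7 - 13*x/5 - 67/35

The best approximation g ∈ W is the orthogonal projection of f onto W. Writing g = a_0 + a_1 x + a_2 x^2, the coefficients solve the normal equations G · a = b where
  G_{ij} = <φ_i, φ_j> and b_i = <f, φ_i>, with φ_0 = 1, φ_1 = x, φ_2 = x^2.
G =
  [2, 0, 2/3]
  [0, 2/3, 0]
  [2/3, 0, 2/5],
b = (-76/15, -26/15, -212/105).
Solving gives a_0 = -67/35, a_1 = -13/5, a_2 = -13/7, so
  g(x) = -13*x^2/7 - 13*x/5 - 67/35.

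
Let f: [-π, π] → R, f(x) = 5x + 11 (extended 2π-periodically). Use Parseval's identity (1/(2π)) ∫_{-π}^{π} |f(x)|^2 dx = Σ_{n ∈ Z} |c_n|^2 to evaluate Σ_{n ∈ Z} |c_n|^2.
Σ |c_n|^2 = 25π^2/3 + 121

Expand and integrate term by term over [-π, π]:
  ∫ (5x)^2 dx = 25·(2π^3/3); ∫ 2·5·(11)·x dx = 0 (odd integrand); ∫ 11^2 dx = 121·2π.
So (1/(2π)) ∫_{-π}^{π} (5x + 11)^2 dx = 25π^2/3 + 121 = 25π^2/3 + 121.
Parseval ⇒ Σ |c_n|^2 = 25π^2/3 + 121.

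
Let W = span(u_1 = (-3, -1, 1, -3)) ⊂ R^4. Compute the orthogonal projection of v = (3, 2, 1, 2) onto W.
proj_W(v) = (12/5, 4/5, -4/5, 12/5)

Set up U = [u_1 | ... | u_1] ∈ R^(4×1). The projector onto W = col(U) is P = U (U^T U)^(-1) U^T.
Compute U^T U =
  [20],
and U^T v = (-16).
Solve U^T U · c = U^T v for the coefficients: c = (-4/5). The projection is proj_W(v) = U c.
Check: (v - proj_W(v)) · u_1 = 0  (should be 0).
Result: proj_W(v) = (12/5, 4/5, -4/5, 12/5).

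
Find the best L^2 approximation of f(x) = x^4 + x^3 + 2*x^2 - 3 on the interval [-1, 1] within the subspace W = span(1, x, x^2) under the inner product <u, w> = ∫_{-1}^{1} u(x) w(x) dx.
g(x) = 20*x^2/7 + 3*x/5 - 108/35

The best approximation g ∈ W is the orthogonal projection of f onto W. Writing g = a_0 + a_1 x + a_2 x^2, the coefficients solve the normal equations G · a = b where
  G_{ij} = <φ_i, φ_j> and b_i = <f, φ_i>, with φ_0 = 1, φ_1 = x, φ_2 = x^2.
G =
  [2, 0, 2/3]
  [0, 2/3, 0]
  [2/3, 0, 2/5],
b = (-64/15, 2/5, -32/35).
Solving gives a_0 = -108/35, a_1 = 3/5, a_2 = 20/7, so
  g(x) = 20*x^2/7 + 3*x/5 - 108/35.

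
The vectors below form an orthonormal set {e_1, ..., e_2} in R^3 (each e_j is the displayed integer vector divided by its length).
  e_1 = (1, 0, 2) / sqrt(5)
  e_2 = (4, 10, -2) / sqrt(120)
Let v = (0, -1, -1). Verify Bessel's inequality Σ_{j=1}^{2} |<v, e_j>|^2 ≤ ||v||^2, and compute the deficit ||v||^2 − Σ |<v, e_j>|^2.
Σ |<v, e_j>|^2 = 4/3; ||v||^2 = 2; deficit = 2/3

Write each e_j = u_j / sqrt(<u_j, u_j>) where u_j is the displayed integer vector. Then <v, e_j> = <v, u_j> / sqrt(<u_j, u_j>), so |<v, e_j>|^2 = <v, u_j>^2 / <u_j, u_j>.
Coefficients: <v, e_1> = -2/sqrt(5), <v, e_2> = -8/sqrt(120).
Square and sum: Σ |<v, e_j>|^2 = 4/3.
Compute ||v||^2 = v·v = 2.
Deficit = 2 − 4/3 = 2/3 ≥ 0, confirming Bessel's inequality. (The deficit equals ||v − Σ <v,e_j> e_j||^2, the squared distance from v to span{e_j}.)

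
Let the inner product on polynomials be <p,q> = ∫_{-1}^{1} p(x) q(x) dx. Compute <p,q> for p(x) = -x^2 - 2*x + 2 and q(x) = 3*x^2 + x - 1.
<p,q> = -28/15

Expand the product: p(x)·q(x) = -3*x^4 - 7*x^3 + 5*x^2 + 4*x - 2.
∫_{-1}^{1} of each monomial x^k gives [2/(k+1) if k even, 0 if k odd]. Integrating term-by-term (or equivalently evaluating the antiderivative F(x) = -3*x^5/5 - 7*x^4/4 + 5*x^3/3 + 2*x^2 - 2*x at the endpoints):
  F(1) − F(−1) = -41/60 − (71/60) = -28/15.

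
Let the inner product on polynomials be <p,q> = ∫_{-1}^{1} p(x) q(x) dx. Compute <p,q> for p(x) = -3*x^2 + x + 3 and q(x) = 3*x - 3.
<p,q> = -10

Expand the product: p(x)·q(x) = -9*x^3 + 12*x^2 + 6*x - 9.
∫_{-1}^{1} of each monomial x^k gives [2/(k+1) if k even, 0 if k odd]. Integrating term-by-term (or equivalently evaluating the antiderivative F(x) = -9*x^4/4 + 4*x^3 + 3*x^2 - 9*x at the endpoints):
  F(1) − F(−1) = -17/4 − (23/4) = -10.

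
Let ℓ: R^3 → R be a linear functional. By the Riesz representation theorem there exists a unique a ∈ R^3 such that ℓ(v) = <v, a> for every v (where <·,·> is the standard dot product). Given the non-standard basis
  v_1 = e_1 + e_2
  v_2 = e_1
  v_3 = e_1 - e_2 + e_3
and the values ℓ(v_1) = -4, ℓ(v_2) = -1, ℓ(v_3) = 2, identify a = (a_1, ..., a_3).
a = (-1, -3, 0)

Write a = (a_1, ..., a_3) in the standard basis. For each basis vector v_i, ℓ(v_i) = <v_i, a> is a linear equation in the a_j's. Collect the n equations into a matrix system V a = ℓ, where row i of V is v_i (expressed in the standard basis). Since V is invertible (lower-triangular with 1s on the diagonal, up to permutation), solve by back-substitution:
  V =
[[1, 1, 0],
 [1, 0, 0],
 [1, -1, 1]]
  V a = (-4, -1, 2)
Solving gives a = (-1, -3, 0).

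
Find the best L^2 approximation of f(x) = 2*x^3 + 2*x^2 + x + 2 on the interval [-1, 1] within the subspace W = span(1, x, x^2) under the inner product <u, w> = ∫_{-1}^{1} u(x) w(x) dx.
g(x) = 2*x^2 + 11*x/5 + 2

The best approximation g ∈ W is the orthogonal projection of f onto W. Writing g = a_0 + a_1 x + a_2 x^2, the coefficients solve the normal equations G · a = b where
  G_{ij} = <φ_i, φ_j> and b_i = <f, φ_i>, with φ_0 = 1, φ_1 = x, φ_2 = x^2.
G =
  [2, 0, 2/3]
  [0, 2/3, 0]
  [2/3, 0, 2/5],
b = (16/3, 22/15, 32/15).
Solving gives a_0 = 2, a_1 = 11/5, a_2 = 2, so
  g(x) = 2*x^2 + 11*x/5 + 2.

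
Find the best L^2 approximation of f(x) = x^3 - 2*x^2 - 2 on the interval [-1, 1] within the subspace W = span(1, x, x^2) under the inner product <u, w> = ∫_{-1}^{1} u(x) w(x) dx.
g(x) = -2*x^2 + 3*x/5 - 2

The best approximation g ∈ W is the orthogonal projection of f onto W. Writing g = a_0 + a_1 x + a_2 x^2, the coefficients solve the normal equations G · a = b where
  G_{ij} = <φ_i, φ_j> and b_i = <f, φ_i>, with φ_0 = 1, φ_1 = x, φ_2 = x^2.
G =
  [2, 0, 2/3]
  [0, 2/3, 0]
  [2/3, 0, 2/5],
b = (-16/3, 2/5, -32/15).
Solving gives a_0 = -2, a_1 = 3/5, a_2 = -2, so
  g(x) = -2*x^2 + 3*x/5 - 2.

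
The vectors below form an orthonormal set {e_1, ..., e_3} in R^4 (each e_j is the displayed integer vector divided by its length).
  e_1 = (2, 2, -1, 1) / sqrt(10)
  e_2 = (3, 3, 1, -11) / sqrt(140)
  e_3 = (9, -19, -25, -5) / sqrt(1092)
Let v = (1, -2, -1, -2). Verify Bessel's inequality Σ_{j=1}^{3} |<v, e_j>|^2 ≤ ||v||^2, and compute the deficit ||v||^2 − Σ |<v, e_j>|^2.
Σ |<v, e_j>|^2 = 731/78; ||v||^2 = 10; deficit = 49/78

Write each e_j = u_j / sqrt(<u_j, u_j>) where u_j is the displayed integer vector. Then <v, e_j> = <v, u_j> / sqrt(<u_j, u_j>), so |<v, e_j>|^2 = <v, u_j>^2 / <u_j, u_j>.
Coefficients: <v, e_1> = -3/sqrt(10), <v, e_2> = 18/sqrt(140), <v, e_3> = 82/sqrt(1092).
Square and sum: Σ |<v, e_j>|^2 = 731/78.
Compute ||v||^2 = v·v = 10.
Deficit = 10 − 731/78 = 49/78 ≥ 0, confirming Bessel's inequality. (The deficit equals ||v − Σ <v,e_j> e_j||^2, the squared distance from v to span{e_j}.)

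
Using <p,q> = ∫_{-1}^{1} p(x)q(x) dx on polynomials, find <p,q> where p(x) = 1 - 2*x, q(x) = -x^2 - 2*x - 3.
<p,q> = -4

Expand the product: p(x)·q(x) = 2*x^3 + 3*x^2 + 4*x - 3.
∫_{-1}^{1} of each monomial x^k gives [2/(k+1) if k even, 0 if k odd]. Integrating term-by-term (or equivalently evaluating the antiderivative F(x) = x^4/2 + x^3 + 2*x^2 - 3*x at the endpoints):
  F(1) − F(−1) = 1/2 − (9/2) = -4.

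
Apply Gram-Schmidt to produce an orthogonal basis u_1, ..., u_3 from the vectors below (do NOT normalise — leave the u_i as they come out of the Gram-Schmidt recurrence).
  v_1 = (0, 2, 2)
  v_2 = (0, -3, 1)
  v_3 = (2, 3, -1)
Orthogonal basis:
  u_1 = (0, 2, 2)
  u_2 = (0, -2, 2)
  u_3 = (2, 0, 0)

Apply the Gram-Schmidt recurrence
  u_1 = v_1
  u_i = v_i − Σ_{j<i} ((v_i · u_j) / (u_j · u_j)) · u_j.

Step by step this gives:
  u_1 = (0, 2, 2)
  u_2 = (0, -2, 2)
  u_3 = (2, 0, 0)

Orthogonality check:
  u_2 · u_1 = 0 (should be 0)
  u_3 · u_1 = 0 (should be 0)
  u_3 · u_2 = 0 (should be 0)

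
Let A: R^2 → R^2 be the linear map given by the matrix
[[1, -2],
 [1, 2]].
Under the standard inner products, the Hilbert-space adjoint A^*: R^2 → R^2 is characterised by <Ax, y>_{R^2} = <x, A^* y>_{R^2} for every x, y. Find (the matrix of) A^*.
A^* = A^T =
[[1, 1],
 [-2, 2]]

For real matrices with standard dot products, the defining identity <Ax, y> = <x, A^* y> gives (Ax)^T y = x^T (A^*) y, i.e. x^T A^T y = x^T (A^*) y. Since this holds for all x, y, we must have A^* = A^T. Therefore
A^* =
[[1, 1],
 [-2, 2]].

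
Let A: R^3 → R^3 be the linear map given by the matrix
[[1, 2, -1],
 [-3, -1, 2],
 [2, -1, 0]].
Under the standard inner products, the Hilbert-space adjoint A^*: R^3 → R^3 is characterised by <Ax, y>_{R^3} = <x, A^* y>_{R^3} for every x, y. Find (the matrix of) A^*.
A^* = A^T =
[[1, -3, 2],
 [2, -1, -1],
 [-1, 2, 0]]

For real matrices with standard dot products, the defining identity <Ax, y> = <x, A^* y> gives (Ax)^T y = x^T (A^*) y, i.e. x^T A^T y = x^T (A^*) y. Since this holds for all x, y, we must have A^* = A^T. Therefore
A^* =
[[1, -3, 2],
 [2, -1, -1],
 [-1, 2, 0]].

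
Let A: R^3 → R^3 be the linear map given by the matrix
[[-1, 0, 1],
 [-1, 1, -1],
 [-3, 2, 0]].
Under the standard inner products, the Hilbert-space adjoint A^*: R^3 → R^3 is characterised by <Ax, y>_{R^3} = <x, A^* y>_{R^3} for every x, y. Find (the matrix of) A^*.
A^* = A^T =
[[-1, -1, -3],
 [0, 1, 2],
 [1, -1, 0]]

For real matrices with standard dot products, the defining identity <Ax, y> = <x, A^* y> gives (Ax)^T y = x^T (A^*) y, i.e. x^T A^T y = x^T (A^*) y. Since this holds for all x, y, we must have A^* = A^T. Therefore
A^* =
[[-1, -1, -3],
 [0, 1, 2],
 [1, -1, 0]].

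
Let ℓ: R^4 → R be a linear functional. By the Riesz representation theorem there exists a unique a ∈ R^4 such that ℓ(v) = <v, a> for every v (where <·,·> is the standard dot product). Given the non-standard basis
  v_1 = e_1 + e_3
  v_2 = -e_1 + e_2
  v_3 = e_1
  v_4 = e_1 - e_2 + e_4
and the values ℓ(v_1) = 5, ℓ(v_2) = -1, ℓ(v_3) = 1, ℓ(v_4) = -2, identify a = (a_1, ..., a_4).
a = (1, 0, 4, -3)

Write a = (a_1, ..., a_4) in the standard basis. For each basis vector v_i, ℓ(v_i) = <v_i, a> is a linear equation in the a_j's. Collect the n equations into a matrix system V a = ℓ, where row i of V is v_i (expressed in the standard basis). Since V is invertible (lower-triangular with 1s on the diagonal, up to permutation), solve by back-substitution:
  V =
[[1, 0, 1, 0],
 [-1, 1, 0, 0],
 [1, 0, 0, 0],
 [1, -1, 0, 1]]
  V a = (5, -1, 1, -2)
Solving gives a = (1, 0, 4, -3).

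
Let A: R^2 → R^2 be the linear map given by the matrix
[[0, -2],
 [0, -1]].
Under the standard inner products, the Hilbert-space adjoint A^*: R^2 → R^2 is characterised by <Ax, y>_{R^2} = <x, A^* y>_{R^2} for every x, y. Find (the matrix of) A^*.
A^* = A^T =
[[0, 0],
 [-2, -1]]

For real matrices with standard dot products, the defining identity <Ax, y> = <x, A^* y> gives (Ax)^T y = x^T (A^*) y, i.e. x^T A^T y = x^T (A^*) y. Since this holds for all x, y, we must have A^* = A^T. Therefore
A^* =
[[0, 0],
 [-2, -1]].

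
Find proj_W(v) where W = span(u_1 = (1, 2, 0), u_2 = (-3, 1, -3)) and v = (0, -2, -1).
proj_W(v) = (-39/47, -149/94, -3/94)

Set up U = [u_1 | ... | u_2] ∈ R^(3×2). The projector onto W = col(U) is P = U (U^T U)^(-1) U^T.
Compute U^T U =
  [5, -1]
  [-1, 19],
and U^T v = (-4, 1).
Solve U^T U · c = U^T v for the coefficients: c = (-75/94, 1/94). The projection is proj_W(v) = U c.
Check: (v - proj_W(v)) · u_1 = 0  (should be 0).
Check: (v - proj_W(v)) · u_2 = 0  (should be 0).
Result: proj_W(v) = (-39/47, -149/94, -3/94).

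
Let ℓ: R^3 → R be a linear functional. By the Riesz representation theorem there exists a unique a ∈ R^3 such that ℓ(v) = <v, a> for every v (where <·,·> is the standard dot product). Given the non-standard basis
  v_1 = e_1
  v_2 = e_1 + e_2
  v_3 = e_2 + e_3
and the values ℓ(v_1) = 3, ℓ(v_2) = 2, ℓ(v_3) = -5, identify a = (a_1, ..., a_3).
a = (3, -1, -4)

Write a = (a_1, ..., a_3) in the standard basis. For each basis vector v_i, ℓ(v_i) = <v_i, a> is a linear equation in the a_j's. Collect the n equations into a matrix system V a = ℓ, where row i of V is v_i (expressed in the standard basis). Since V is invertible (lower-triangular with 1s on the diagonal, up to permutation), solve by back-substitution:
  V =
[[1, 0, 0],
 [1, 1, 0],
 [0, 1, 1]]
  V a = (3, 2, -5)
Solving gives a = (3, -1, -4).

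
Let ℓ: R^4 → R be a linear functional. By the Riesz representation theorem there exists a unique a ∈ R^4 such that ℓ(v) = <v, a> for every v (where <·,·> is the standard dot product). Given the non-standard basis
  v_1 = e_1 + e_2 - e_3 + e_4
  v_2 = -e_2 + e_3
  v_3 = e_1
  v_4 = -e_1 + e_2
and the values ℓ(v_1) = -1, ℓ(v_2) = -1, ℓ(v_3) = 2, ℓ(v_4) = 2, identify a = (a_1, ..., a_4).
a = (2, 4, 3, -4)

Write a = (a_1, ..., a_4) in the standard basis. For each basis vector v_i, ℓ(v_i) = <v_i, a> is a linear equation in the a_j's. Collect the n equations into a matrix system V a = ℓ, where row i of V is v_i (expressed in the standard basis). Since V is invertible (lower-triangular with 1s on the diagonal, up to permutation), solve by back-substitution:
  V =
[[1, 1, -1, 1],
 [0, -1, 1, 0],
 [1, 0, 0, 0],
 [-1, 1, 0, 0]]
  V a = (-1, -1, 2, 2)
Solving gives a = (2, 4, 3, -4).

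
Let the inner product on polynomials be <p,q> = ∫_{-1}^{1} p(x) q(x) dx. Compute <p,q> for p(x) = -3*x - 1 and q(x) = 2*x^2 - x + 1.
<p,q> = -4/3

Expand the product: p(x)·q(x) = -6*x^3 + x^2 - 2*x - 1.
∫_{-1}^{1} of each monomial x^k gives [2/(k+1) if k even, 0 if k odd]. Integrating term-by-term (or equivalently evaluating the antiderivative F(x) = -3*x^4/2 + x^3/3 - x^2 - x at the endpoints):
  F(1) − F(−1) = -19/6 − (-11/6) = -4/3.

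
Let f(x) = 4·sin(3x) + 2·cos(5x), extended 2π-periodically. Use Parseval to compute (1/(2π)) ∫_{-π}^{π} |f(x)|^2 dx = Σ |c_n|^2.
Σ |c_n|^2 = 10

Expand |f|^2 and use orthogonality of {sin(nx), cos(mx)} on [-π, π]:
  ∫_{-π}^{π} sin(nx)^2 dx = π, ∫ cos(mx)^2 dx = π, and cross terms integrate to 0.
So ∫_{-π}^{π} f(x)^2 dx = 4^2 · π + 2^2 · π = (16 + 4)π.
Divide by 2π: (16 + 4)/2 = 10.
By Parseval, this equals Σ |c_n|^2.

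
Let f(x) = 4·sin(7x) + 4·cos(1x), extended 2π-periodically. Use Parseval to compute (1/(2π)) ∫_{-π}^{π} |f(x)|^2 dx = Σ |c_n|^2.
Σ |c_n|^2 = 16

Expand |f|^2 and use orthogonality of {sin(nx), cos(mx)} on [-π, π]:
  ∫_{-π}^{π} sin(nx)^2 dx = π, ∫ cos(mx)^2 dx = π, and cross terms integrate to 0.
So ∫_{-π}^{π} f(x)^2 dx = 4^2 · π + 4^2 · π = (16 + 16)π.
Divide by 2π: (16 + 16)/2 = 16.
By Parseval, this equals Σ |c_n|^2.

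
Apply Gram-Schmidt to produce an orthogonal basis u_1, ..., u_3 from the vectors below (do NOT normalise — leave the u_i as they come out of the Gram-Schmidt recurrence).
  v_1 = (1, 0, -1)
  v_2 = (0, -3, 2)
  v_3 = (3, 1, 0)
Orthogonal basis:
  u_1 = (1, 0, -1)
  u_2 = (1, -3, 1)
  u_3 = (3/2, 1, 3/2)

Apply the Gram-Schmidt recurrence
  u_1 = v_1
  u_i = v_i − Σ_{j<i} ((v_i · u_j) / (u_j · u_j)) · u_j.

Step by step this gives:
  u_1 = (1, 0, -1)
  u_2 = (1, -3, 1)
  u_3 = (3/2, 1, 3/2)

Orthogonality check:
  u_2 · u_1 = 0 (should be 0)
  u_3 · u_1 = 0 (should be 0)
  u_3 · u_2 = 0 (should be 0)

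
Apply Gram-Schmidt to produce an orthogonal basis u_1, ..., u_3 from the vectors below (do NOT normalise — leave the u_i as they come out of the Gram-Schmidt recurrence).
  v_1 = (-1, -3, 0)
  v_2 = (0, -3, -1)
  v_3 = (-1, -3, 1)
Orthogonal basis:
  u_1 = (-1, -3, 0)
  u_2 = (9/10, -3/10, -1)
  u_3 = (9/19, -3/19, 9/19)

Apply the Gram-Schmidt recurrence
  u_1 = v_1
  u_i = v_i − Σ_{j<i} ((v_i · u_j) / (u_j · u_j)) · u_j.

Step by step this gives:
  u_1 = (-1, -3, 0)
  u_2 = (9/10, -3/10, -1)
  u_3 = (9/19, -3/19, 9/19)

Orthogonality check:
  u_2 · u_1 = 0 (should be 0)
  u_3 · u_1 = 0 (should be 0)
  u_3 · u_2 = 0 (should be 0)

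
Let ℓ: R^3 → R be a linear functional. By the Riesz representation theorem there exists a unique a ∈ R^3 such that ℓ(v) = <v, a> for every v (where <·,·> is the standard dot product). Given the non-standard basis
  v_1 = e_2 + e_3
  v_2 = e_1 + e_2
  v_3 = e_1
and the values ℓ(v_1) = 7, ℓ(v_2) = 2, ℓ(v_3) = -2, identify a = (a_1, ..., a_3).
a = (-2, 4, 3)

Write a = (a_1, ..., a_3) in the standard basis. For each basis vector v_i, ℓ(v_i) = <v_i, a> is a linear equation in the a_j's. Collect the n equations into a matrix system V a = ℓ, where row i of V is v_i (expressed in the standard basis). Since V is invertible (lower-triangular with 1s on the diagonal, up to permutation), solve by back-substitution:
  V =
[[0, 1, 1],
 [1, 1, 0],
 [1, 0, 0]]
  V a = (7, 2, -2)
Solving gives a = (-2, 4, 3).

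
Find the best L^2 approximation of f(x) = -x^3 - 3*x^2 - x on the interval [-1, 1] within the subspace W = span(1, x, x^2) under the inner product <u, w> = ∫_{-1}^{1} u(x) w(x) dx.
g(x) = -3*x^2 - 8*x/5

The best approximation g ∈ W is the orthogonal projection of f onto W. Writing g = a_0 + a_1 x + a_2 x^2, the coefficients solve the normal equations G · a = b where
  G_{ij} = <φ_i, φ_j> and b_i = <f, φ_i>, with φ_0 = 1, φ_1 = x, φ_2 = x^2.
G =
  [2, 0, 2/3]
  [0, 2/3, 0]
  [2/3, 0, 2/5],
b = (-2, -16/15, -6/5).
Solving gives a_0 = 0, a_1 = -8/5, a_2 = -3, so
  g(x) = -3*x^2 - 8*x/5.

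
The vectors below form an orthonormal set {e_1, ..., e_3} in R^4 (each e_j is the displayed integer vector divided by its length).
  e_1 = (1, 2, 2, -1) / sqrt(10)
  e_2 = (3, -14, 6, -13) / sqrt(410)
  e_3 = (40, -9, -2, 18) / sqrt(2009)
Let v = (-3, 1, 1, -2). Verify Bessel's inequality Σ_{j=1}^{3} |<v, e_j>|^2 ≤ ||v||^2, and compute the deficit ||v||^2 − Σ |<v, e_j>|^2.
Σ |<v, e_j>|^2 = 734/49; ||v||^2 = 15; deficit = 1/49

Write each e_j = u_j / sqrt(<u_j, u_j>) where u_j is the displayed integer vector. Then <v, e_j> = <v, u_j> / sqrt(<u_j, u_j>), so |<v, e_j>|^2 = <v, u_j>^2 / <u_j, u_j>.
Coefficients: <v, e_1> = 3/sqrt(10), <v, e_2> = 9/sqrt(410), <v, e_3> = -167/sqrt(2009).
Square and sum: Σ |<v, e_j>|^2 = 734/49.
Compute ||v||^2 = v·v = 15.
Deficit = 15 − 734/49 = 1/49 ≥ 0, confirming Bessel's inequality. (The deficit equals ||v − Σ <v,e_j> e_j||^2, the squared distance from v to span{e_j}.)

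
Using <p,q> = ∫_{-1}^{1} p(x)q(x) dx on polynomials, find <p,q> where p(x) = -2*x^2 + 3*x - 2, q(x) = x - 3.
<p,q> = 18

Expand the product: p(x)·q(x) = -2*x^3 + 9*x^2 - 11*x + 6.
∫_{-1}^{1} of each monomial x^k gives [2/(k+1) if k even, 0 if k odd]. Integrating term-by-term (or equivalently evaluating the antiderivative F(x) = -x^4/2 + 3*x^3 - 11*x^2/2 + 6*x at the endpoints):
  F(1) − F(−1) = 3 − (-15) = 18.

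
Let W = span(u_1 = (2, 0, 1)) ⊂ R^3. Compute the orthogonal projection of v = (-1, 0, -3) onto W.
proj_W(v) = (-2, 0, -1)

Set up U = [u_1 | ... | u_1] ∈ R^(3×1). The projector onto W = col(U) is P = U (U^T U)^(-1) U^T.
Compute U^T U =
  [5],
and U^T v = (-5).
Solve U^T U · c = U^T v for the coefficients: c = (-1). The projection is proj_W(v) = U c.
Check: (v - proj_W(v)) · u_1 = 0  (should be 0).
Result: proj_W(v) = (-2, 0, -1).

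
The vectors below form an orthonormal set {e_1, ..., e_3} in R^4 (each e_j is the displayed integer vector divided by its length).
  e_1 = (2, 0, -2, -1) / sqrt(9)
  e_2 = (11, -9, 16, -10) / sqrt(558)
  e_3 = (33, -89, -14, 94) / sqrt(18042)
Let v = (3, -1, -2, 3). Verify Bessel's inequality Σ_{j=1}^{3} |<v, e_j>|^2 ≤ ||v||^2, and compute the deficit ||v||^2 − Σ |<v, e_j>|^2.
Σ |<v, e_j>|^2 = 1931/97; ||v||^2 = 23; deficit = 300/97

Write each e_j = u_j / sqrt(<u_j, u_j>) where u_j is the displayed integer vector. Then <v, e_j> = <v, u_j> / sqrt(<u_j, u_j>), so |<v, e_j>|^2 = <v, u_j>^2 / <u_j, u_j>.
Coefficients: <v, e_1> = 7/sqrt(9), <v, e_2> = -20/sqrt(558), <v, e_3> = 498/sqrt(18042).
Square and sum: Σ |<v, e_j>|^2 = 1931/97.
Compute ||v||^2 = v·v = 23.
Deficit = 23 − 1931/97 = 300/97 ≥ 0, confirming Bessel's inequality. (The deficit equals ||v − Σ <v,e_j> e_j||^2, the squared distance from v to span{e_j}.)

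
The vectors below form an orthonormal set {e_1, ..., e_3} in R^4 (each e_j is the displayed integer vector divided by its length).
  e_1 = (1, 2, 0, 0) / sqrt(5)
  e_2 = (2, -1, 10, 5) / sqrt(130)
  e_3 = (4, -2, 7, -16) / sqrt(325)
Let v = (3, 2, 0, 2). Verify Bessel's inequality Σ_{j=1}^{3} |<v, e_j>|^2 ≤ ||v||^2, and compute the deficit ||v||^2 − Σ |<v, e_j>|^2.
Σ |<v, e_j>|^2 = 327/25; ||v||^2 = 17; deficit = 98/25

Write each e_j = u_j / sqrt(<u_j, u_j>) where u_j is the displayed integer vector. Then <v, e_j> = <v, u_j> / sqrt(<u_j, u_j>), so |<v, e_j>|^2 = <v, u_j>^2 / <u_j, u_j>.
Coefficients: <v, e_1> = 7/sqrt(5), <v, e_2> = 14/sqrt(130), <v, e_3> = -24/sqrt(325).
Square and sum: Σ |<v, e_j>|^2 = 327/25.
Compute ||v||^2 = v·v = 17.
Deficit = 17 − 327/25 = 98/25 ≥ 0, confirming Bessel's inequality. (The deficit equals ||v − Σ <v,e_j> e_j||^2, the squared distance from v to span{e_j}.)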